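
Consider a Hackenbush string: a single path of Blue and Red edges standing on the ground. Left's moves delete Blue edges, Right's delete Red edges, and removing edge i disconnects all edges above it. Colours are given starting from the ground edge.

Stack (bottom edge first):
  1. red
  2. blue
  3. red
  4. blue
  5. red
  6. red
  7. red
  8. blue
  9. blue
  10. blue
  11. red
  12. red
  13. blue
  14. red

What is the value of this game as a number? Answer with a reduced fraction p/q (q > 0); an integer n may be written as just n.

edge 1 of 14 (red): { none | 0 } → -1
edge 2 of 14 (blue): { -1 | 0 } → -1/2
edge 3 of 14 (red): { -1 | -1/2; 0 } → -3/4
edge 4 of 14 (blue): { -1; -3/4 | -1/2; 0 } → -5/8
edge 5 of 14 (red): { -1; -3/4 | -5/8; -1/2; 0 } → -11/16
edge 6 of 14 (red): { -1; -3/4 | -11/16; -5/8; -1/2; 0 } → -23/32
edge 7 of 14 (red): { -1; -3/4 | -23/32; -11/16; -5/8; -1/2; 0 } → -47/64
edge 8 of 14 (blue): { -1; -3/4; -47/64 | -23/32; -11/16; -5/8; -1/2; 0 } → -93/128
edge 9 of 14 (blue): { -1; -3/4; -47/64; -93/128 | -23/32; -11/16; -5/8; -1/2; 0 } → -185/256
edge 10 of 14 (blue): { -1; -3/4; -47/64; -93/128; -185/256 | -23/32; -11/16; -5/8; -1/2; 0 } → -369/512
edge 11 of 14 (red): { -1; -3/4; -47/64; -93/128; -185/256 | -369/512; -23/32; -11/16; -5/8; -1/2; 0 } → -739/1024
edge 12 of 14 (red): { -1; -3/4; -47/64; -93/128; -185/256 | -739/1024; -369/512; -23/32; -11/16; -5/8; -1/2; 0 } → -1479/2048
edge 13 of 14 (blue): { -1; -3/4; -47/64; -93/128; -185/256; -1479/2048 | -739/1024; -369/512; -23/32; -11/16; -5/8; -1/2; 0 } → -2957/4096
edge 14 of 14 (red): { -1; -3/4; -47/64; -93/128; -185/256; -1479/2048 | -2957/4096; -739/1024; -369/512; -23/32; -11/16; -5/8; -1/2; 0 } → -5915/8192

-5915/8192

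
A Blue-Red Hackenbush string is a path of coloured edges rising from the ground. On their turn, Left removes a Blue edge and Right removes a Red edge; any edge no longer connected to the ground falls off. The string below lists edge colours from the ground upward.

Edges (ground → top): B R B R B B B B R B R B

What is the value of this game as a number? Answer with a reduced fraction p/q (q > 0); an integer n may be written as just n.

Prefix values for B R B R B B B B R B R B via {L|R} + simplicity:
B: Left { 0 }, Right {  } => simplest 1
BR: Left { 0 }, Right { 1 } => simplest 1/2
BRB: Left { 0, 1/2 }, Right { 1 } => simplest 3/4
BRBR: Left { 0, 1/2 }, Right { 3/4, 1 } => simplest 5/8
BRBRB: Left { 0, 1/2, 5/8 }, Right { 3/4, 1 } => simplest 11/16
BRBRBB: Left { 0, 1/2, 5/8, 11/16 }, Right { 3/4, 1 } => simplest 23/32
BRBRBBB: Left { 0, 1/2, 5/8, 11/16, 23/32 }, Right { 3/4, 1 } => simplest 47/64
BRBRBBBB: Left { 0, 1/2, 5/8, 11/16, 23/32, 47/64 }, Right { 3/4, 1 } => simplest 95/128
BRBRBBBBR: Left { 0, 1/2, 5/8, 11/16, 23/32, 47/64 }, Right { 95/128, 3/4, 1 } => simplest 189/256
BRBRBBBBRB: Left { 0, 1/2, 5/8, 11/16, 23/32, 47/64, 189/256 }, Right { 95/128, 3/4, 1 } => simplest 379/512
BRBRBBBBRBR: Left { 0, 1/2, 5/8, 11/16, 23/32, 47/64, 189/256 }, Right { 379/512, 95/128, 3/4, 1 } => simplest 757/1024
BRBRBBBBRBRB: Left { 0, 1/2, 5/8, 11/16, 23/32, 47/64, 189/256, 757/1024 }, Right { 379/512, 95/128, 3/4, 1 } => simplest 1515/2048

1515/2048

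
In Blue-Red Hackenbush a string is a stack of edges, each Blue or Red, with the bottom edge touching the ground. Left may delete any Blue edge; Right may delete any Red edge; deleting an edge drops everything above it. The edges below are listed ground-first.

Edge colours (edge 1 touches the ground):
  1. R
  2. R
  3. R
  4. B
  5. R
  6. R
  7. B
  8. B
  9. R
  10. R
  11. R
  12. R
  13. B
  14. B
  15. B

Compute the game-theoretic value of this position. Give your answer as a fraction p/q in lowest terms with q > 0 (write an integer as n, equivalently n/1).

g(R) = { · | 0 } → -1
g(RR) = { · | -1 0 } → -2
g(RRR) = { · | -2 -1 0 } → -3
g(RRRB) = { -3 | -2 -1 0 } → -5/2
g(RRRBR) = { -3 | -5/2 -2 -1 0 } → -11/4
g(RRRBRR) = { -3 | -11/4 -5/2 -2 -1 0 } → -23/8
g(RRRBRRB) = { -3 -23/8 | -11/4 -5/2 -2 -1 0 } → -45/16
g(RRRBRRBB) = { -3 -23/8 -45/16 | -11/4 -5/2 -2 -1 0 } → -89/32
g(RRRBRRBBR) = { -3 -23/8 -45/16 | -89/32 -11/4 -5/2 -2 -1 0 } → -179/64
g(RRRBRRBBRR) = { -3 -23/8 -45/16 | -179/64 -89/32 -11/4 -5/2 -2 -1 0 } → -359/128
g(RRRBRRBBRRR) = { -3 -23/8 -45/16 | -359/128 -179/64 -89/32 -11/4 -5/2 -2 -1 0 } → -719/256
g(RRRBRRBBRRRR) = { -3 -23/8 -45/16 | -719/256 -359/128 -179/64 -89/32 -11/4 -5/2 -2 -1 0 } → -1439/512
g(RRRBRRBBRRRRB) = { -3 -23/8 -45/16 -1439/512 | -719/256 -359/128 -179/64 -89/32 -11/4 -5/2 -2 -1 0 } → -2877/1024
g(RRRBRRBBRRRRBB) = { -3 -23/8 -45/16 -1439/512 -2877/1024 | -719/256 -359/128 -179/64 -89/32 -11/4 -5/2 -2 -1 0 } → -5753/2048
g(RRRBRRBBRRRRBBB) = { -3 -23/8 -45/16 -1439/512 -2877/1024 -5753/2048 | -719/256 -359/128 -179/64 -89/32 -11/4 -5/2 -2 -1 0 } → -11505/4096

-11505/4096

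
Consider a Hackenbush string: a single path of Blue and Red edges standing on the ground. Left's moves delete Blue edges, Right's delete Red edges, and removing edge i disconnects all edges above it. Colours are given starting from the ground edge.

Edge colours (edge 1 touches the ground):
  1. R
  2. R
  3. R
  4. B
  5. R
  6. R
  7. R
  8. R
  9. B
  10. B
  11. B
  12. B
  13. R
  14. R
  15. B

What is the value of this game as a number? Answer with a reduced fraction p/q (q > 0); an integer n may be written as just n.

Recurse on prefixes of the 15-edge string R R R B R R R R B B B B R R B:
g_1 [R]  L=[—]  R=[0]  -> -1
g_2 [RR]  L=[—]  R=[-1, 0]  -> -2
g_3 [RRR]  L=[—]  R=[-2, -1, 0]  -> -3
g_4 [RRRB]  L=[-3]  R=[-2, -1, 0]  -> -5/2
g_5 [RRRBR]  L=[-3]  R=[-5/2, -2, -1, 0]  -> -11/4
g_6 [RRRBRR]  L=[-3]  R=[-11/4, -5/2, -2, -1, 0]  -> -23/8
g_7 [RRRBRRR]  L=[-3]  R=[-23/8, -11/4, -5/2, -2, -1, 0]  -> -47/16
g_8 [RRRBRRRR]  L=[-3]  R=[-47/16, -23/8, -11/4, -5/2, -2, -1, 0]  -> -95/32
g_9 [RRRBRRRRB]  L=[-3, -95/32]  R=[-47/16, -23/8, -11/4, -5/2, -2, -1, 0]  -> -189/64
g_10 [RRRBRRRRBB]  L=[-3, -95/32, -189/64]  R=[-47/16, -23/8, -11/4, -5/2, -2, -1, 0]  -> -377/128
g_11 [RRRBRRRRBBB]  L=[-3, -95/32, -189/64, -377/128]  R=[-47/16, -23/8, -11/4, -5/2, -2, -1, 0]  -> -753/256
g_12 [RRRBRRRRBBBB]  L=[-3, -95/32, -189/64, -377/128, -753/256]  R=[-47/16, -23/8, -11/4, -5/2, -2, -1, 0]  -> -1505/512
g_13 [RRRBRRRRBBBBR]  L=[-3, -95/32, -189/64, -377/128, -753/256]  R=[-1505/512, -47/16, -23/8, -11/4, -5/2, -2, -1, 0]  -> -3011/1024
g_14 [RRRBRRRRBBBBRR]  L=[-3, -95/32, -189/64, -377/128, -753/256]  R=[-3011/1024, -1505/512, -47/16, -23/8, -11/4, -5/2, -2, -1, 0]  -> -6023/2048
g_15 [RRRBRRRRBBBBRRB]  L=[-3, -95/32, -189/64, -377/128, -753/256, -6023/2048]  R=[-3011/1024, -1505/512, -47/16, -23/8, -11/4, -5/2, -2, -1, 0]  -> -12045/4096

-12045/4096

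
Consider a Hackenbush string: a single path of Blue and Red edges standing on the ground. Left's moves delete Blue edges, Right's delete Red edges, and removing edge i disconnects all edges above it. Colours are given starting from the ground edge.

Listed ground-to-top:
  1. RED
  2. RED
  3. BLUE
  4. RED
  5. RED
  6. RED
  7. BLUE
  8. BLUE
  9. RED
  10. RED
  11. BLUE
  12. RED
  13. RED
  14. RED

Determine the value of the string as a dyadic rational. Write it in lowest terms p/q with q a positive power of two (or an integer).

Recurse on prefixes of the 14-edge string RED RED BLUE RED RED RED BLUE BLUE RED RED BLUE RED RED RED:
1 of 14 · R · max L −∞ · min R 0 so -1
2 of 14 · RR · max L −∞ · min R -1 so -2
3 of 14 · RRB · max L -2 · min R -1 so -3/2
4 of 14 · RRBR · max L -2 · min R -3/2 so -7/4
5 of 14 · RRBRR · max L -2 · min R -7/4 so -15/8
6 of 14 · RRBRRR · max L -2 · min R -15/8 so -31/16
7 of 14 · RRBRRRB · max L -31/16 · min R -15/8 so -61/32
8 of 14 · RRBRRRBB · max L -61/32 · min R -15/8 so -121/64
9 of 14 · RRBRRRBBR · max L -61/32 · min R -121/64 so -243/128
10 of 14 · RRBRRRBBRR · max L -61/32 · min R -243/128 so -487/256
11 of 14 · RRBRRRBBRRB · max L -487/256 · min R -243/128 so -973/512
12 of 14 · RRBRRRBBRRBR · max L -487/256 · min R -973/512 so -1947/1024
13 of 14 · RRBRRRBBRRBRR · max L -487/256 · min R -1947/1024 so -3895/2048
14 of 14 · RRBRRRBBRRBRRR · max L -487/256 · min R -3895/2048 so -7791/4096

-7791/4096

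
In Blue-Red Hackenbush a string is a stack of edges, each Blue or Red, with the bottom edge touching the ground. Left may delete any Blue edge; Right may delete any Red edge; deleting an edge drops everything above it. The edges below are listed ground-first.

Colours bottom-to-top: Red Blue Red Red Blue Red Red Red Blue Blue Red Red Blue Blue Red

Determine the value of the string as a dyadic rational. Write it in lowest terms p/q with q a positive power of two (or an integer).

Recurse on prefixes of the 15-edge string Red Blue Red Red Blue Red Red Red Blue Blue Red Red Blue Blue Red:
1 of 15 · R · max L −∞ · min R 0 gives -1
2 of 15 · RB · max L -1 · min R 0 gives -1/2
3 of 15 · RBR · max L -1 · min R -1/2 gives -3/4
4 of 15 · RBRR · max L -1 · min R -3/4 gives -7/8
5 of 15 · RBRRB · max L -7/8 · min R -3/4 gives -13/16
6 of 15 · RBRRBR · max L -7/8 · min R -13/16 gives -27/32
7 of 15 · RBRRBRR · max L -7/8 · min R -27/32 gives -55/64
8 of 15 · RBRRBRRR · max L -7/8 · min R -55/64 gives -111/128
9 of 15 · RBRRBRRRB · max L -111/128 · min R -55/64 gives -221/256
10 of 15 · RBRRBRRRBB · max L -221/256 · min R -55/64 gives -441/512
11 of 15 · RBRRBRRRBBR · max L -221/256 · min R -441/512 gives -883/1024
12 of 15 · RBRRBRRRBBRR · max L -221/256 · min R -883/1024 gives -1767/2048
13 of 15 · RBRRBRRRBBRRB · max L -1767/2048 · min R -883/1024 gives -3533/4096
14 of 15 · RBRRBRRRBBRRBB · max L -3533/4096 · min R -883/1024 gives -7065/8192
15 of 15 · RBRRBRRRBBRRBBR · max L -3533/4096 · min R -7065/8192 gives -14131/16384

-14131/16384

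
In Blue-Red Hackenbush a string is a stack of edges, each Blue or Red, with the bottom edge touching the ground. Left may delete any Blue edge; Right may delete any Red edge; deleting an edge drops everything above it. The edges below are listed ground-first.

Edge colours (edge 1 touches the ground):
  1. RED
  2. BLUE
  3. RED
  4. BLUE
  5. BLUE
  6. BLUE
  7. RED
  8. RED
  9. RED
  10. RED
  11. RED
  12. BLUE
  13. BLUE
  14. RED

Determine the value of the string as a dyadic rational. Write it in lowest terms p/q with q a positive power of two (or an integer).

Prefix values for RED BLUE RED BLUE BLUE BLUE RED RED RED RED RED BLUE BLUE RED via {L|R} + simplicity:
val(R) = {  | 0 } so -1
val(RB) = { -1 | 0 } so -1/2
val(RBR) = { -1 | -1/2,0 } so -3/4
val(RBRB) = { -1,-3/4 | -1/2,0 } so -5/8
val(RBRBB) = { -1,-3/4,-5/8 | -1/2,0 } so -9/16
val(RBRBBB) = { -1,-3/4,-5/8,-9/16 | -1/2,0 } so -17/32
val(RBRBBBR) = { -1,-3/4,-5/8,-9/16 | -17/32,-1/2,0 } so -35/64
val(RBRBBBRR) = { -1,-3/4,-5/8,-9/16 | -35/64,-17/32,-1/2,0 } so -71/128
val(RBRBBBRRR) = { -1,-3/4,-5/8,-9/16 | -71/128,-35/64,-17/32,-1/2,0 } so -143/256
val(RBRBBBRRRR) = { -1,-3/4,-5/8,-9/16 | -143/256,-71/128,-35/64,-17/32,-1/2,0 } so -287/512
val(RBRBBBRRRRR) = { -1,-3/4,-5/8,-9/16 | -287/512,-143/256,-71/128,-35/64,-17/32,-1/2,0 } so -575/1024
val(RBRBBBRRRRRB) = { -1,-3/4,-5/8,-9/16,-575/1024 | -287/512,-143/256,-71/128,-35/64,-17/32,-1/2,0 } so -1149/2048
val(RBRBBBRRRRRBB) = { -1,-3/4,-5/8,-9/16,-575/1024,-1149/2048 | -287/512,-143/256,-71/128,-35/64,-17/32,-1/2,0 } so -2297/4096
val(RBRBBBRRRRRBBR) = { -1,-3/4,-5/8,-9/16,-575/1024,-1149/2048 | -2297/4096,-287/512,-143/256,-71/128,-35/64,-17/32,-1/2,0 } so -4595/8192

-4595/8192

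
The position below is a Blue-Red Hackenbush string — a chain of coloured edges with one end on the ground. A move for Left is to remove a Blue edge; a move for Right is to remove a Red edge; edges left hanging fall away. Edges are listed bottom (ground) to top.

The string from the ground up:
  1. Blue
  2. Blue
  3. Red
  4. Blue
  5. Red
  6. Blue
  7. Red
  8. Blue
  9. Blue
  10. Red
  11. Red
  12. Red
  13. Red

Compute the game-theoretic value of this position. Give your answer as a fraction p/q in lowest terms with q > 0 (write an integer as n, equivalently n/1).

Build G(s[:k]) for k = 1..13, string s = Blue Blue Red Blue Red Blue Red Blue Blue Red Red Red Red.
edge 1 of 13 (Blue): { 0 | · } ⇒ 1
edge 2 of 13 (Blue): { 0,1 | · } ⇒ 2
edge 3 of 13 (Red): { 0,1 | 2 } ⇒ 3/2
edge 4 of 13 (Blue): { 0,1,3/2 | 2 } ⇒ 7/4
edge 5 of 13 (Red): { 0,1,3/2 | 7/4,2 } ⇒ 13/8
edge 6 of 13 (Blue): { 0,1,3/2,13/8 | 7/4,2 } ⇒ 27/16
edge 7 of 13 (Red): { 0,1,3/2,13/8 | 27/16,7/4,2 } ⇒ 53/32
edge 8 of 13 (Blue): { 0,1,3/2,13/8,53/32 | 27/16,7/4,2 } ⇒ 107/64
edge 9 of 13 (Blue): { 0,1,3/2,13/8,53/32,107/64 | 27/16,7/4,2 } ⇒ 215/128
edge 10 of 13 (Red): { 0,1,3/2,13/8,53/32,107/64 | 215/128,27/16,7/4,2 } ⇒ 429/256
edge 11 of 13 (Red): { 0,1,3/2,13/8,53/32,107/64 | 429/256,215/128,27/16,7/4,2 } ⇒ 857/512
edge 12 of 13 (Red): { 0,1,3/2,13/8,53/32,107/64 | 857/512,429/256,215/128,27/16,7/4,2 } ⇒ 1713/1024
edge 13 of 13 (Red): { 0,1,3/2,13/8,53/32,107/64 | 1713/1024,857/512,429/256,215/128,27/16,7/4,2 } ⇒ 3425/2048

3425/2048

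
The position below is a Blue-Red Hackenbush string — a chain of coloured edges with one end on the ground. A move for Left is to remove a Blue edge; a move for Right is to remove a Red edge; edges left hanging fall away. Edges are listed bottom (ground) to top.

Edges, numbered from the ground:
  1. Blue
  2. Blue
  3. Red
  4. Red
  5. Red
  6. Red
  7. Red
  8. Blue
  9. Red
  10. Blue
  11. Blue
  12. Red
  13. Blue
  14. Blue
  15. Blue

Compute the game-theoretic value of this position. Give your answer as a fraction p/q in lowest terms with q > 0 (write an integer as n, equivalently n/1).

8559/8192

G_1 [B]  L=[0]  R=[—]  → 1
G_2 [BB]  L=[0 1]  R=[—]  → 2
G_3 [BBR]  L=[0 1]  R=[2]  → 3/2
G_4 [BBRR]  L=[0 1]  R=[3/2 2]  → 5/4
G_5 [BBRRR]  L=[0 1]  R=[5/4 3/2 2]  → 9/8
G_6 [BBRRRR]  L=[0 1]  R=[9/8 5/4 3/2 2]  → 17/16
G_7 [BBRRRRR]  L=[0 1]  R=[17/16 9/8 5/4 3/2 2]  → 33/32
G_8 [BBRRRRRB]  L=[0 1 33/32]  R=[17/16 9/8 5/4 3/2 2]  → 67/64
G_9 [BBRRRRRBR]  L=[0 1 33/32]  R=[67/64 17/16 9/8 5/4 3/2 2]  → 133/128
G_10 [BBRRRRRBRB]  L=[0 1 33/32 133/128]  R=[67/64 17/16 9/8 5/4 3/2 2]  → 267/256
G_11 [BBRRRRRBRBB]  L=[0 1 33/32 133/128 267/256]  R=[67/64 17/16 9/8 5/4 3/2 2]  → 535/512
G_12 [BBRRRRRBRBBR]  L=[0 1 33/32 133/128 267/256]  R=[535/512 67/64 17/16 9/8 5/4 3/2 2]  → 1069/1024
G_13 [BBRRRRRBRBBRB]  L=[0 1 33/32 133/128 267/256 1069/1024]  R=[535/512 67/64 17/16 9/8 5/4 3/2 2]  → 2139/2048
G_14 [BBRRRRRBRBBRBB]  L=[0 1 33/32 133/128 267/256 1069/1024 2139/2048]  R=[535/512 67/64 17/16 9/8 5/4 3/2 2]  → 4279/4096
G_15 [BBRRRRRBRBBRBBB]  L=[0 1 33/32 133/128 267/256 1069/1024 2139/2048 4279/4096]  R=[535/512 67/64 17/16 9/8 5/4 3/2 2]  → 8559/8192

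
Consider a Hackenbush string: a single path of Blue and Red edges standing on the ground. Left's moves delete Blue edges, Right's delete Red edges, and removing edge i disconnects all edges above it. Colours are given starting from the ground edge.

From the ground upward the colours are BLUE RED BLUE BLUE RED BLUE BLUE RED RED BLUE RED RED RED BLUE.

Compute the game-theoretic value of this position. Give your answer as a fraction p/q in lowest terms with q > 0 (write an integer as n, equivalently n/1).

6947/8192

Recurse on prefixes of the 14-edge string BLUE RED BLUE BLUE RED BLUE BLUE RED RED BLUE RED RED RED BLUE:
1 of 14 · B · max L 0 · min R +∞ gives 1
2 of 14 · BR · max L 0 · min R 1 gives 1/2
3 of 14 · BRB · max L 1/2 · min R 1 gives 3/4
4 of 14 · BRBB · max L 3/4 · min R 1 gives 7/8
5 of 14 · BRBBR · max L 3/4 · min R 7/8 gives 13/16
6 of 14 · BRBBRB · max L 13/16 · min R 7/8 gives 27/32
7 of 14 · BRBBRBB · max L 27/32 · min R 7/8 gives 55/64
8 of 14 · BRBBRBBR · max L 27/32 · min R 55/64 gives 109/128
9 of 14 · BRBBRBBRR · max L 27/32 · min R 109/128 gives 217/256
10 of 14 · BRBBRBBRRB · max L 217/256 · min R 109/128 gives 435/512
11 of 14 · BRBBRBBRRBR · max L 217/256 · min R 435/512 gives 869/1024
12 of 14 · BRBBRBBRRBRR · max L 217/256 · min R 869/1024 gives 1737/2048
13 of 14 · BRBBRBBRRBRRR · max L 217/256 · min R 1737/2048 gives 3473/4096
14 of 14 · BRBBRBBRRBRRRB · max L 3473/4096 · min R 1737/2048 gives 6947/8192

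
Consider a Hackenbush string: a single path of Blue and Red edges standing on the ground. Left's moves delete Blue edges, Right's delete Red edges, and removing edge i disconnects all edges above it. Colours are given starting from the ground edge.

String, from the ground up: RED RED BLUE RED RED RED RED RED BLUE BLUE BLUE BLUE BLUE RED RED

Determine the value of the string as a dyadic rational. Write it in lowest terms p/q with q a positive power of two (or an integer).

Build val(s[:k]) for k = 1..15, string s = RED RED BLUE RED RED RED RED RED BLUE BLUE BLUE BLUE BLUE RED RED.
1 of 15 · R · max L −∞ · min R 0 gives -1
2 of 15 · RR · max L −∞ · min R -1 gives -2
3 of 15 · RRB · max L -2 · min R -1 gives -3/2
4 of 15 · RRBR · max L -2 · min R -3/2 gives -7/4
5 of 15 · RRBRR · max L -2 · min R -7/4 gives -15/8
6 of 15 · RRBRRR · max L -2 · min R -15/8 gives -31/16
7 of 15 · RRBRRRR · max L -2 · min R -31/16 gives -63/32
8 of 15 · RRBRRRRR · max L -2 · min R -63/32 gives -127/64
9 of 15 · RRBRRRRRB · max L -127/64 · min R -63/32 gives -253/128
10 of 15 · RRBRRRRRBB · max L -253/128 · min R -63/32 gives -505/256
11 of 15 · RRBRRRRRBBB · max L -505/256 · min R -63/32 gives -1009/512
12 of 15 · RRBRRRRRBBBB · max L -1009/512 · min R -63/32 gives -2017/1024
13 of 15 · RRBRRRRRBBBBB · max L -2017/1024 · min R -63/32 gives -4033/2048
14 of 15 · RRBRRRRRBBBBBR · max L -2017/1024 · min R -4033/2048 gives -8067/4096
15 of 15 · RRBRRRRRBBBBBRR · max L -2017/1024 · min R -8067/4096 gives -16135/8192

-16135/8192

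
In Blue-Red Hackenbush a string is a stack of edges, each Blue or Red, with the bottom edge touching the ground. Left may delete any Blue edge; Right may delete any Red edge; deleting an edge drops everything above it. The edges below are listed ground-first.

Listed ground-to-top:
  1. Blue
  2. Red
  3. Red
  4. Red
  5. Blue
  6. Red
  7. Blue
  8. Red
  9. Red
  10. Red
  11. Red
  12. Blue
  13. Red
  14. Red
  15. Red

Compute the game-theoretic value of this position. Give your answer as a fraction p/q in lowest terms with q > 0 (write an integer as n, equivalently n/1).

2577/16384

Recurse on prefixes of the 15-edge string Blue Red Red Red Blue Red Blue Red Red Red Red Blue Red Red Red:
step 1: add Blue to get B; options L={ 0 } R={  } ⇒ 1
step 2: add Red to get BR; options L={ 0 } R={ 1 } ⇒ 1/2
step 3: add Red to get BRR; options L={ 0 } R={ 1/2, 1 } ⇒ 1/4
step 4: add Red to get BRRR; options L={ 0 } R={ 1/4, 1/2, 1 } ⇒ 1/8
step 5: add Blue to get BRRRB; options L={ 0, 1/8 } R={ 1/4, 1/2, 1 } ⇒ 3/16
step 6: add Red to get BRRRBR; options L={ 0, 1/8 } R={ 3/16, 1/4, 1/2, 1 } ⇒ 5/32
step 7: add Blue to get BRRRBRB; options L={ 0, 1/8, 5/32 } R={ 3/16, 1/4, 1/2, 1 } ⇒ 11/64
step 8: add Red to get BRRRBRBR; options L={ 0, 1/8, 5/32 } R={ 11/64, 3/16, 1/4, 1/2, 1 } ⇒ 21/128
step 9: add Red to get BRRRBRBRR; options L={ 0, 1/8, 5/32 } R={ 21/128, 11/64, 3/16, 1/4, 1/2, 1 } ⇒ 41/256
step 10: add Red to get BRRRBRBRRR; options L={ 0, 1/8, 5/32 } R={ 41/256, 21/128, 11/64, 3/16, 1/4, 1/2, 1 } ⇒ 81/512
step 11: add Red to get BRRRBRBRRRR; options L={ 0, 1/8, 5/32 } R={ 81/512, 41/256, 21/128, 11/64, 3/16, 1/4, 1/2, 1 } ⇒ 161/1024
step 12: add Blue to get BRRRBRBRRRRB; options L={ 0, 1/8, 5/32, 161/1024 } R={ 81/512, 41/256, 21/128, 11/64, 3/16, 1/4, 1/2, 1 } ⇒ 323/2048
step 13: add Red to get BRRRBRBRRRRBR; options L={ 0, 1/8, 5/32, 161/1024 } R={ 323/2048, 81/512, 41/256, 21/128, 11/64, 3/16, 1/4, 1/2, 1 } ⇒ 645/4096
step 14: add Red to get BRRRBRBRRRRBRR; options L={ 0, 1/8, 5/32, 161/1024 } R={ 645/4096, 323/2048, 81/512, 41/256, 21/128, 11/64, 3/16, 1/4, 1/2, 1 } ⇒ 1289/8192
step 15: add Red to get BRRRBRBRRRRBRRR; options L={ 0, 1/8, 5/32, 161/1024 } R={ 1289/8192, 645/4096, 323/2048, 81/512, 41/256, 21/128, 11/64, 3/16, 1/4, 1/2, 1 } ⇒ 2577/16384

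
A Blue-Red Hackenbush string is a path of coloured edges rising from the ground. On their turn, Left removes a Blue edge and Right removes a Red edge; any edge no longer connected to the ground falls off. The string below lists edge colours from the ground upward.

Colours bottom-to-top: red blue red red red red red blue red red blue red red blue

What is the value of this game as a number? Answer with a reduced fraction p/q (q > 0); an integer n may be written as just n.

-8045/8192

step 1: add red to get r; options L={ none } R={ 0 } — -1
step 2: add blue to get rb; options L={ -1 } R={ 0 } — -1/2
step 3: add red to get rbr; options L={ -1 } R={ -1/2 0 } — -3/4
step 4: add red to get rbrr; options L={ -1 } R={ -3/4 -1/2 0 } — -7/8
step 5: add red to get rbrrr; options L={ -1 } R={ -7/8 -3/4 -1/2 0 } — -15/16
step 6: add red to get rbrrrr; options L={ -1 } R={ -15/16 -7/8 -3/4 -1/2 0 } — -31/32
step 7: add red to get rbrrrrr; options L={ -1 } R={ -31/32 -15/16 -7/8 -3/4 -1/2 0 } — -63/64
step 8: add blue to get rbrrrrrb; options L={ -1 -63/64 } R={ -31/32 -15/16 -7/8 -3/4 -1/2 0 } — -125/128
step 9: add red to get rbrrrrrbr; options L={ -1 -63/64 } R={ -125/128 -31/32 -15/16 -7/8 -3/4 -1/2 0 } — -251/256
step 10: add red to get rbrrrrrbrr; options L={ -1 -63/64 } R={ -251/256 -125/128 -31/32 -15/16 -7/8 -3/4 -1/2 0 } — -503/512
step 11: add blue to get rbrrrrrbrrb; options L={ -1 -63/64 -503/512 } R={ -251/256 -125/128 -31/32 -15/16 -7/8 -3/4 -1/2 0 } — -1005/1024
step 12: add red to get rbrrrrrbrrbr; options L={ -1 -63/64 -503/512 } R={ -1005/1024 -251/256 -125/128 -31/32 -15/16 -7/8 -3/4 -1/2 0 } — -2011/2048
step 13: add red to get rbrrrrrbrrbrr; options L={ -1 -63/64 -503/512 } R={ -2011/2048 -1005/1024 -251/256 -125/128 -31/32 -15/16 -7/8 -3/4 -1/2 0 } — -4023/4096
step 14: add blue to get rbrrrrrbrrbrrb; options L={ -1 -63/64 -503/512 -4023/4096 } R={ -2011/2048 -1005/1024 -251/256 -125/128 -31/32 -15/16 -7/8 -3/4 -1/2 0 } — -8045/8192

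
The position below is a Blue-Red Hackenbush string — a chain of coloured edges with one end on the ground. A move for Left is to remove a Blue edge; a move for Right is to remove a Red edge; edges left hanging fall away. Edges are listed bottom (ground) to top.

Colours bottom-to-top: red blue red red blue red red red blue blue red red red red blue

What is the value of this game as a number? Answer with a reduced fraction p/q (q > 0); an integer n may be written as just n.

g(r) = { (no moves) | 0 } → -1
g(rb) = { -1 | 0 } → -1/2
g(rbr) = { -1 | -1/2, 0 } → -3/4
g(rbrr) = { -1 | -3/4, -1/2, 0 } → -7/8
g(rbrrb) = { -1, -7/8 | -3/4, -1/2, 0 } → -13/16
g(rbrrbr) = { -1, -7/8 | -13/16, -3/4, -1/2, 0 } → -27/32
g(rbrrbrr) = { -1, -7/8 | -27/32, -13/16, -3/4, -1/2, 0 } → -55/64
g(rbrrbrrr) = { -1, -7/8 | -55/64, -27/32, -13/16, -3/4, -1/2, 0 } → -111/128
g(rbrrbrrrb) = { -1, -7/8, -111/128 | -55/64, -27/32, -13/16, -3/4, -1/2, 0 } → -221/256
g(rbrrbrrrbb) = { -1, -7/8, -111/128, -221/256 | -55/64, -27/32, -13/16, -3/4, -1/2, 0 } → -441/512
g(rbrrbrrrbbr) = { -1, -7/8, -111/128, -221/256 | -441/512, -55/64, -27/32, -13/16, -3/4, -1/2, 0 } → -883/1024
g(rbrrbrrrbbrr) = { -1, -7/8, -111/128, -221/256 | -883/1024, -441/512, -55/64, -27/32, -13/16, -3/4, -1/2, 0 } → -1767/2048
g(rbrrbrrrbbrrr) = { -1, -7/8, -111/128, -221/256 | -1767/2048, -883/1024, -441/512, -55/64, -27/32, -13/16, -3/4, -1/2, 0 } → -3535/4096
g(rbrrbrrrbbrrrr) = { -1, -7/8, -111/128, -221/256 | -3535/4096, -1767/2048, -883/1024, -441/512, -55/64, -27/32, -13/16, -3/4, -1/2, 0 } → -7071/8192
g(rbrrbrrrbbrrrrb) = { -1, -7/8, -111/128, -221/256, -7071/8192 | -3535/4096, -1767/2048, -883/1024, -441/512, -55/64, -27/32, -13/16, -3/4, -1/2, 0 } → -14141/16384

-14141/16384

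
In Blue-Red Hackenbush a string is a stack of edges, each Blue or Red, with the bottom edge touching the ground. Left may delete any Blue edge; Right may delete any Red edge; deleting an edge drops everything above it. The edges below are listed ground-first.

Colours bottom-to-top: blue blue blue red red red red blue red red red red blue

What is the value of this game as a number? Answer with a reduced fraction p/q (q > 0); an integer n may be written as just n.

2115/1024

G_1 [b]  L=[0]  R=[(no moves)]  -> 1
G_2 [bb]  L=[0; 1]  R=[(no moves)]  -> 2
G_3 [bbb]  L=[0; 1; 2]  R=[(no moves)]  -> 3
G_4 [bbbr]  L=[0; 1; 2]  R=[3]  -> 5/2
G_5 [bbbrr]  L=[0; 1; 2]  R=[5/2; 3]  -> 9/4
G_6 [bbbrrr]  L=[0; 1; 2]  R=[9/4; 5/2; 3]  -> 17/8
G_7 [bbbrrrr]  L=[0; 1; 2]  R=[17/8; 9/4; 5/2; 3]  -> 33/16
G_8 [bbbrrrrb]  L=[0; 1; 2; 33/16]  R=[17/8; 9/4; 5/2; 3]  -> 67/32
G_9 [bbbrrrrbr]  L=[0; 1; 2; 33/16]  R=[67/32; 17/8; 9/4; 5/2; 3]  -> 133/64
G_10 [bbbrrrrbrr]  L=[0; 1; 2; 33/16]  R=[133/64; 67/32; 17/8; 9/4; 5/2; 3]  -> 265/128
G_11 [bbbrrrrbrrr]  L=[0; 1; 2; 33/16]  R=[265/128; 133/64; 67/32; 17/8; 9/4; 5/2; 3]  -> 529/256
G_12 [bbbrrrrbrrrr]  L=[0; 1; 2; 33/16]  R=[529/256; 265/128; 133/64; 67/32; 17/8; 9/4; 5/2; 3]  -> 1057/512
G_13 [bbbrrrrbrrrrb]  L=[0; 1; 2; 33/16; 1057/512]  R=[529/256; 265/128; 133/64; 67/32; 17/8; 9/4; 5/2; 3]  -> 2115/1024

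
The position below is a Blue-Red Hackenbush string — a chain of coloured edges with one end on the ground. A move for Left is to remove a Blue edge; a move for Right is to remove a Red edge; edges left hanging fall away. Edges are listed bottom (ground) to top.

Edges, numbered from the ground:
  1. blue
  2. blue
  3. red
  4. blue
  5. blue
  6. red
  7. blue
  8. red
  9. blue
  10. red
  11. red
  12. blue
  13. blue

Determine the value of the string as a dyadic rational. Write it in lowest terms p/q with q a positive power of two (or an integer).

Prefix values for blue blue red blue blue red blue red blue red red blue blue via {L|R} + simplicity:
val_1 [b]  L=[0]  R=[(no moves)]  gives 1
val_2 [bb]  L=[0,1]  R=[(no moves)]  gives 2
val_3 [bbr]  L=[0,1]  R=[2]  gives 3/2
val_4 [bbrb]  L=[0,1,3/2]  R=[2]  gives 7/4
val_5 [bbrbb]  L=[0,1,3/2,7/4]  R=[2]  gives 15/8
val_6 [bbrbbr]  L=[0,1,3/2,7/4]  R=[15/8,2]  gives 29/16
val_7 [bbrbbrb]  L=[0,1,3/2,7/4,29/16]  R=[15/8,2]  gives 59/32
val_8 [bbrbbrbr]  L=[0,1,3/2,7/4,29/16]  R=[59/32,15/8,2]  gives 117/64
val_9 [bbrbbrbrb]  L=[0,1,3/2,7/4,29/16,117/64]  R=[59/32,15/8,2]  gives 235/128
val_10 [bbrbbrbrbr]  L=[0,1,3/2,7/4,29/16,117/64]  R=[235/128,59/32,15/8,2]  gives 469/256
val_11 [bbrbbrbrbrr]  L=[0,1,3/2,7/4,29/16,117/64]  R=[469/256,235/128,59/32,15/8,2]  gives 937/512
val_12 [bbrbbrbrbrrb]  L=[0,1,3/2,7/4,29/16,117/64,937/512]  R=[469/256,235/128,59/32,15/8,2]  gives 1875/1024
val_13 [bbrbbrbrbrrbb]  L=[0,1,3/2,7/4,29/16,117/64,937/512,1875/1024]  R=[469/256,235/128,59/32,15/8,2]  gives 3751/2048

3751/2048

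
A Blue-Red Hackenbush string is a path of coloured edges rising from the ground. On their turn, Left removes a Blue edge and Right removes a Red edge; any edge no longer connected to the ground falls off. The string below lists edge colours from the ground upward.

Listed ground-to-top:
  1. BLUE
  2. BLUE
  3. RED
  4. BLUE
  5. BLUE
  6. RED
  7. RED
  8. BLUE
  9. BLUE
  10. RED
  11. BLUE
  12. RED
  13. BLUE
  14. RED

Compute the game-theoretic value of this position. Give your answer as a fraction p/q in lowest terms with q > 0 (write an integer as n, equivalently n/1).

val_1 [B]  L=[0]  R=[∅]  → 1
val_2 [BB]  L=[0; 1]  R=[∅]  → 2
val_3 [BBR]  L=[0; 1]  R=[2]  → 3/2
val_4 [BBRB]  L=[0; 1; 3/2]  R=[2]  → 7/4
val_5 [BBRBB]  L=[0; 1; 3/2; 7/4]  R=[2]  → 15/8
val_6 [BBRBBR]  L=[0; 1; 3/2; 7/4]  R=[15/8; 2]  → 29/16
val_7 [BBRBBRR]  L=[0; 1; 3/2; 7/4]  R=[29/16; 15/8; 2]  → 57/32
val_8 [BBRBBRRB]  L=[0; 1; 3/2; 7/4; 57/32]  R=[29/16; 15/8; 2]  → 115/64
val_9 [BBRBBRRBB]  L=[0; 1; 3/2; 7/4; 57/32; 115/64]  R=[29/16; 15/8; 2]  → 231/128
val_10 [BBRBBRRBBR]  L=[0; 1; 3/2; 7/4; 57/32; 115/64]  R=[231/128; 29/16; 15/8; 2]  → 461/256
val_11 [BBRBBRRBBRB]  L=[0; 1; 3/2; 7/4; 57/32; 115/64; 461/256]  R=[231/128; 29/16; 15/8; 2]  → 923/512
val_12 [BBRBBRRBBRBR]  L=[0; 1; 3/2; 7/4; 57/32; 115/64; 461/256]  R=[923/512; 231/128; 29/16; 15/8; 2]  → 1845/1024
val_13 [BBRBBRRBBRBRB]  L=[0; 1; 3/2; 7/4; 57/32; 115/64; 461/256; 1845/1024]  R=[923/512; 231/128; 29/16; 15/8; 2]  → 3691/2048
val_14 [BBRBBRRBBRBRBR]  L=[0; 1; 3/2; 7/4; 57/32; 115/64; 461/256; 1845/1024]  R=[3691/2048; 923/512; 231/128; 29/16; 15/8; 2]  → 7381/4096

7381/4096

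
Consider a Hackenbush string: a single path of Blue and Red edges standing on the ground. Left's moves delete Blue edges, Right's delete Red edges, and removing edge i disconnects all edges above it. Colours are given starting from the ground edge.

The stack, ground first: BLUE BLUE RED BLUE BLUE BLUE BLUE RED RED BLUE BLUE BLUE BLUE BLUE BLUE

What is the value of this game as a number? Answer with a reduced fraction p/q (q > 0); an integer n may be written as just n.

Build g(s[:k]) for k = 1..15, string s = BLUE BLUE RED BLUE BLUE BLUE BLUE RED RED BLUE BLUE BLUE BLUE BLUE BLUE.
1 of 15 · B · max L 0 · min R +∞ — 1
2 of 15 · BB · max L 1 · min R +∞ — 2
3 of 15 · BBR · max L 1 · min R 2 — 3/2
4 of 15 · BBRB · max L 3/2 · min R 2 — 7/4
5 of 15 · BBRBB · max L 7/4 · min R 2 — 15/8
6 of 15 · BBRBBB · max L 15/8 · min R 2 — 31/16
7 of 15 · BBRBBBB · max L 31/16 · min R 2 — 63/32
8 of 15 · BBRBBBBR · max L 31/16 · min R 63/32 — 125/64
9 of 15 · BBRBBBBRR · max L 31/16 · min R 125/64 — 249/128
10 of 15 · BBRBBBBRRB · max L 249/128 · min R 125/64 — 499/256
11 of 15 · BBRBBBBRRBB · max L 499/256 · min R 125/64 — 999/512
12 of 15 · BBRBBBBRRBBB · max L 999/512 · min R 125/64 — 1999/1024
13 of 15 · BBRBBBBRRBBBB · max L 1999/1024 · min R 125/64 — 3999/2048
14 of 15 · BBRBBBBRRBBBBB · max L 3999/2048 · min R 125/64 — 7999/4096
15 of 15 · BBRBBBBRRBBBBBB · max L 7999/4096 · min R 125/64 — 15999/8192

15999/8192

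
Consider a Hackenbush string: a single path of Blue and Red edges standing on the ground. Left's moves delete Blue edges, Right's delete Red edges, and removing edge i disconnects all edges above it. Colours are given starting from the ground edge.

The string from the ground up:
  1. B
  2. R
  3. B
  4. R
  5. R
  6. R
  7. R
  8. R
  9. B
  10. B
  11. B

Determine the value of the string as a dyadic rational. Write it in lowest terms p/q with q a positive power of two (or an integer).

527/1024

step 1: add B to get B; options L={ 0 } R={ · } ⇒ 1
step 2: add R to get BR; options L={ 0 } R={ 1 } ⇒ 1/2
step 3: add B to get BRB; options L={ 0 1/2 } R={ 1 } ⇒ 3/4
step 4: add R to get BRBR; options L={ 0 1/2 } R={ 3/4 1 } ⇒ 5/8
step 5: add R to get BRBRR; options L={ 0 1/2 } R={ 5/8 3/4 1 } ⇒ 9/16
step 6: add R to get BRBRRR; options L={ 0 1/2 } R={ 9/16 5/8 3/4 1 } ⇒ 17/32
step 7: add R to get BRBRRRR; options L={ 0 1/2 } R={ 17/32 9/16 5/8 3/4 1 } ⇒ 33/64
step 8: add R to get BRBRRRRR; options L={ 0 1/2 } R={ 33/64 17/32 9/16 5/8 3/4 1 } ⇒ 65/128
step 9: add B to get BRBRRRRRB; options L={ 0 1/2 65/128 } R={ 33/64 17/32 9/16 5/8 3/4 1 } ⇒ 131/256
step 10: add B to get BRBRRRRRBB; options L={ 0 1/2 65/128 131/256 } R={ 33/64 17/32 9/16 5/8 3/4 1 } ⇒ 263/512
step 11: add B to get BRBRRRRRBBB; options L={ 0 1/2 65/128 131/256 263/512 } R={ 33/64 17/32 9/16 5/8 3/4 1 } ⇒ 527/1024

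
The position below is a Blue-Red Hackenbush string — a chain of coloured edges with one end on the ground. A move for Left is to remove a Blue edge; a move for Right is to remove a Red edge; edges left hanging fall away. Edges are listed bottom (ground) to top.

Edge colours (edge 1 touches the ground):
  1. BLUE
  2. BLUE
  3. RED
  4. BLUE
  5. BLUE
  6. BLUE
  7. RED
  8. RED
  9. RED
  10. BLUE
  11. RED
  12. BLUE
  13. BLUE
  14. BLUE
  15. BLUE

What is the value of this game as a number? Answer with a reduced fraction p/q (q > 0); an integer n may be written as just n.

Prefix values for BLUE BLUE RED BLUE BLUE BLUE RED RED RED BLUE RED BLUE BLUE BLUE BLUE via {L|R} + simplicity:
edge 1 of 15 (BLUE): { 0 | · } -> 1
edge 2 of 15 (BLUE): { 0 1 | · } -> 2
edge 3 of 15 (RED): { 0 1 | 2 } -> 3/2
edge 4 of 15 (BLUE): { 0 1 3/2 | 2 } -> 7/4
edge 5 of 15 (BLUE): { 0 1 3/2 7/4 | 2 } -> 15/8
edge 6 of 15 (BLUE): { 0 1 3/2 7/4 15/8 | 2 } -> 31/16
edge 7 of 15 (RED): { 0 1 3/2 7/4 15/8 | 31/16 2 } -> 61/32
edge 8 of 15 (RED): { 0 1 3/2 7/4 15/8 | 61/32 31/16 2 } -> 121/64
edge 9 of 15 (RED): { 0 1 3/2 7/4 15/8 | 121/64 61/32 31/16 2 } -> 241/128
edge 10 of 15 (BLUE): { 0 1 3/2 7/4 15/8 241/128 | 121/64 61/32 31/16 2 } -> 483/256
edge 11 of 15 (RED): { 0 1 3/2 7/4 15/8 241/128 | 483/256 121/64 61/32 31/16 2 } -> 965/512
edge 12 of 15 (BLUE): { 0 1 3/2 7/4 15/8 241/128 965/512 | 483/256 121/64 61/32 31/16 2 } -> 1931/1024
edge 13 of 15 (BLUE): { 0 1 3/2 7/4 15/8 241/128 965/512 1931/1024 | 483/256 121/64 61/32 31/16 2 } -> 3863/2048
edge 14 of 15 (BLUE): { 0 1 3/2 7/4 15/8 241/128 965/512 1931/1024 3863/2048 | 483/256 121/64 61/32 31/16 2 } -> 7727/4096
edge 15 of 15 (BLUE): { 0 1 3/2 7/4 15/8 241/128 965/512 1931/1024 3863/2048 7727/4096 | 483/256 121/64 61/32 31/16 2 } -> 15455/8192

15455/8192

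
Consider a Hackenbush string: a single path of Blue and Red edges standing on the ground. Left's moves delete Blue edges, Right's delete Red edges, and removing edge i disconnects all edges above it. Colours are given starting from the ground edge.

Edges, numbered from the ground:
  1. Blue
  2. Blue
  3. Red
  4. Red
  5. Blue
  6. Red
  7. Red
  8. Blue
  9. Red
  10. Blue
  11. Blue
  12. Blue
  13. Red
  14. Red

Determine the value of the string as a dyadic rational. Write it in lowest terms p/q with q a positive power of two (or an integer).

5305/4096

Build val(s[:k]) for k = 1..14, string s = Blue Blue Red Red Blue Red Red Blue Red Blue Blue Blue Red Red.
B: Left { 0 }, Right {  } => simplest 1
BB: Left { 0, 1 }, Right {  } => simplest 2
BBR: Left { 0, 1 }, Right { 2 } => simplest 3/2
BBRR: Left { 0, 1 }, Right { 3/2, 2 } => simplest 5/4
BBRRB: Left { 0, 1, 5/4 }, Right { 3/2, 2 } => simplest 11/8
BBRRBR: Left { 0, 1, 5/4 }, Right { 11/8, 3/2, 2 } => simplest 21/16
BBRRBRR: Left { 0, 1, 5/4 }, Right { 21/16, 11/8, 3/2, 2 } => simplest 41/32
BBRRBRRB: Left { 0, 1, 5/4, 41/32 }, Right { 21/16, 11/8, 3/2, 2 } => simplest 83/64
BBRRBRRBR: Left { 0, 1, 5/4, 41/32 }, Right { 83/64, 21/16, 11/8, 3/2, 2 } => simplest 165/128
BBRRBRRBRB: Left { 0, 1, 5/4, 41/32, 165/128 }, Right { 83/64, 21/16, 11/8, 3/2, 2 } => simplest 331/256
BBRRBRRBRBB: Left { 0, 1, 5/4, 41/32, 165/128, 331/256 }, Right { 83/64, 21/16, 11/8, 3/2, 2 } => simplest 663/512
BBRRBRRBRBBB: Left { 0, 1, 5/4, 41/32, 165/128, 331/256, 663/512 }, Right { 83/64, 21/16, 11/8, 3/2, 2 } => simplest 1327/1024
BBRRBRRBRBBBR: Left { 0, 1, 5/4, 41/32, 165/128, 331/256, 663/512 }, Right { 1327/1024, 83/64, 21/16, 11/8, 3/2, 2 } => simplest 2653/2048
BBRRBRRBRBBBRR: Left { 0, 1, 5/4, 41/32, 165/128, 331/256, 663/512 }, Right { 2653/2048, 1327/1024, 83/64, 21/16, 11/8, 3/2, 2 } => simplest 5305/4096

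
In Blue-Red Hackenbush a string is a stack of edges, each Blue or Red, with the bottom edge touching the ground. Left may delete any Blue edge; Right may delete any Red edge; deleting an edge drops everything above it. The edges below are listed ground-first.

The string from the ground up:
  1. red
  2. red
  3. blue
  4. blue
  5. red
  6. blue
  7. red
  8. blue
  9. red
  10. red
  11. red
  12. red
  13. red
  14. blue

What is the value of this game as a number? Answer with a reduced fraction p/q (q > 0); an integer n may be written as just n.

-5501/4096

val(r) = { (no moves) | 0 } gives -1
val(rr) = { (no moves) | -1 0 } gives -2
val(rrb) = { -2 | -1 0 } gives -3/2
val(rrbb) = { -2 -3/2 | -1 0 } gives -5/4
val(rrbbr) = { -2 -3/2 | -5/4 -1 0 } gives -11/8
val(rrbbrb) = { -2 -3/2 -11/8 | -5/4 -1 0 } gives -21/16
val(rrbbrbr) = { -2 -3/2 -11/8 | -21/16 -5/4 -1 0 } gives -43/32
val(rrbbrbrb) = { -2 -3/2 -11/8 -43/32 | -21/16 -5/4 -1 0 } gives -85/64
val(rrbbrbrbr) = { -2 -3/2 -11/8 -43/32 | -85/64 -21/16 -5/4 -1 0 } gives -171/128
val(rrbbrbrbrr) = { -2 -3/2 -11/8 -43/32 | -171/128 -85/64 -21/16 -5/4 -1 0 } gives -343/256
val(rrbbrbrbrrr) = { -2 -3/2 -11/8 -43/32 | -343/256 -171/128 -85/64 -21/16 -5/4 -1 0 } gives -687/512
val(rrbbrbrbrrrr) = { -2 -3/2 -11/8 -43/32 | -687/512 -343/256 -171/128 -85/64 -21/16 -5/4 -1 0 } gives -1375/1024
val(rrbbrbrbrrrrr) = { -2 -3/2 -11/8 -43/32 | -1375/1024 -687/512 -343/256 -171/128 -85/64 -21/16 -5/4 -1 0 } gives -2751/2048
val(rrbbrbrbrrrrrb) = { -2 -3/2 -11/8 -43/32 -2751/2048 | -1375/1024 -687/512 -343/256 -171/128 -85/64 -21/16 -5/4 -1 0 } gives -5501/4096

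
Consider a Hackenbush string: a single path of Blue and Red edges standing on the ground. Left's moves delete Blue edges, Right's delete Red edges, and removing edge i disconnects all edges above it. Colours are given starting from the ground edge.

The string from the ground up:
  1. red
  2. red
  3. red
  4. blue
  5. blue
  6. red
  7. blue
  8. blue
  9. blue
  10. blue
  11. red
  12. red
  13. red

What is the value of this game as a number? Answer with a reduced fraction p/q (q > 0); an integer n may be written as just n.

step 1: add red to get r; options L={ (no moves) } R={ 0 } => -1
step 2: add red to get rr; options L={ (no moves) } R={ -1; 0 } => -2
step 3: add red to get rrr; options L={ (no moves) } R={ -2; -1; 0 } => -3
step 4: add blue to get rrrb; options L={ -3 } R={ -2; -1; 0 } => -5/2
step 5: add blue to get rrrbb; options L={ -3; -5/2 } R={ -2; -1; 0 } => -9/4
step 6: add red to get rrrbbr; options L={ -3; -5/2 } R={ -9/4; -2; -1; 0 } => -19/8
step 7: add blue to get rrrbbrb; options L={ -3; -5/2; -19/8 } R={ -9/4; -2; -1; 0 } => -37/16
step 8: add blue to get rrrbbrbb; options L={ -3; -5/2; -19/8; -37/16 } R={ -9/4; -2; -1; 0 } => -73/32
step 9: add blue to get rrrbbrbbb; options L={ -3; -5/2; -19/8; -37/16; -73/32 } R={ -9/4; -2; -1; 0 } => -145/64
step 10: add blue to get rrrbbrbbbb; options L={ -3; -5/2; -19/8; -37/16; -73/32; -145/64 } R={ -9/4; -2; -1; 0 } => -289/128
step 11: add red to get rrrbbrbbbbr; options L={ -3; -5/2; -19/8; -37/16; -73/32; -145/64 } R={ -289/128; -9/4; -2; -1; 0 } => -579/256
step 12: add red to get rrrbbrbbbbrr; options L={ -3; -5/2; -19/8; -37/16; -73/32; -145/64 } R={ -579/256; -289/128; -9/4; -2; -1; 0 } => -1159/512
step 13: add red to get rrrbbrbbbbrrr; options L={ -3; -5/2; -19/8; -37/16; -73/32; -145/64 } R={ -1159/512; -579/256; -289/128; -9/4; -2; -1; 0 } => -2319/1024

-2319/1024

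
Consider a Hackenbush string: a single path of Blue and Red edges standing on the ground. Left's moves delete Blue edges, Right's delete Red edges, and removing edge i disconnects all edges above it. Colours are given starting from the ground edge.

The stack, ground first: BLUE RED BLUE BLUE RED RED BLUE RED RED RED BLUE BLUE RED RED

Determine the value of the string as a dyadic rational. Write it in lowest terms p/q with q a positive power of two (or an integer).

6425/8192

1 of 14 · B · max L 0 · min R +∞ => 1
2 of 14 · BR · max L 0 · min R 1 => 1/2
3 of 14 · BRB · max L 1/2 · min R 1 => 3/4
4 of 14 · BRBB · max L 3/4 · min R 1 => 7/8
5 of 14 · BRBBR · max L 3/4 · min R 7/8 => 13/16
6 of 14 · BRBBRR · max L 3/4 · min R 13/16 => 25/32
7 of 14 · BRBBRRB · max L 25/32 · min R 13/16 => 51/64
8 of 14 · BRBBRRBR · max L 25/32 · min R 51/64 => 101/128
9 of 14 · BRBBRRBRR · max L 25/32 · min R 101/128 => 201/256
10 of 14 · BRBBRRBRRR · max L 25/32 · min R 201/256 => 401/512
11 of 14 · BRBBRRBRRRB · max L 401/512 · min R 201/256 => 803/1024
12 of 14 · BRBBRRBRRRBB · max L 803/1024 · min R 201/256 => 1607/2048
13 of 14 · BRBBRRBRRRBBR · max L 803/1024 · min R 1607/2048 => 3213/4096
14 of 14 · BRBBRRBRRRBBRR · max L 803/1024 · min R 3213/4096 => 6425/8192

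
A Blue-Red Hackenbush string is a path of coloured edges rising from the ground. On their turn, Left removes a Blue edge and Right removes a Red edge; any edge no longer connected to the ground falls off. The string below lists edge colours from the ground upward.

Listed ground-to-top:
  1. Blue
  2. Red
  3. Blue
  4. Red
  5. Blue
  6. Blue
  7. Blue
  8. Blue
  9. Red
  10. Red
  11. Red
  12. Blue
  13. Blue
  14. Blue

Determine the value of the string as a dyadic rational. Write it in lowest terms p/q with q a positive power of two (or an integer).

Build G(s[:k]) for k = 1..14, string s = Blue Red Blue Red Blue Blue Blue Blue Red Red Red Blue Blue Blue.
edge 1 of 14 (Blue): { 0 |  } gives 1
edge 2 of 14 (Red): { 0 | 1 } gives 1/2
edge 3 of 14 (Blue): { 0 1/2 | 1 } gives 3/4
edge 4 of 14 (Red): { 0 1/2 | 3/4 1 } gives 5/8
edge 5 of 14 (Blue): { 0 1/2 5/8 | 3/4 1 } gives 11/16
edge 6 of 14 (Blue): { 0 1/2 5/8 11/16 | 3/4 1 } gives 23/32
edge 7 of 14 (Blue): { 0 1/2 5/8 11/16 23/32 | 3/4 1 } gives 47/64
edge 8 of 14 (Blue): { 0 1/2 5/8 11/16 23/32 47/64 | 3/4 1 } gives 95/128
edge 9 of 14 (Red): { 0 1/2 5/8 11/16 23/32 47/64 | 95/128 3/4 1 } gives 189/256
edge 10 of 14 (Red): { 0 1/2 5/8 11/16 23/32 47/64 | 189/256 95/128 3/4 1 } gives 377/512
edge 11 of 14 (Red): { 0 1/2 5/8 11/16 23/32 47/64 | 377/512 189/256 95/128 3/4 1 } gives 753/1024
edge 12 of 14 (Blue): { 0 1/2 5/8 11/16 23/32 47/64 753/1024 | 377/512 189/256 95/128 3/4 1 } gives 1507/2048
edge 13 of 14 (Blue): { 0 1/2 5/8 11/16 23/32 47/64 753/1024 1507/2048 | 377/512 189/256 95/128 3/4 1 } gives 3015/4096
edge 14 of 14 (Blue): { 0 1/2 5/8 11/16 23/32 47/64 753/1024 1507/2048 3015/4096 | 377/512 189/256 95/128 3/4 1 } gives 6031/8192

6031/8192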